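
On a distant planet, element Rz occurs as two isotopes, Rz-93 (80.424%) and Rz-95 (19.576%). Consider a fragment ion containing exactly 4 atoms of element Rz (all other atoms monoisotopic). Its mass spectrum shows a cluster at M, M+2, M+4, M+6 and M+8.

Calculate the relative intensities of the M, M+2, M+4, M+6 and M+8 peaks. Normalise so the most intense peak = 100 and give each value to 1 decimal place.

Each Rz atom is independently Rz-93 (p = 0.80424) or Rz-95 (q = 0.19576); the cluster is the binomial expansion (p + q)^4.
P(M) = 0.80424^4 = 0.418353
P(M+2) = 4 × 0.80424^3 × 0.19576^1 = 0.407325
P(M+4) = 6 × 0.80424^2 × 0.19576^2 = 0.148720
P(M+6) = 4 × 0.80424^1 × 0.19576^3 = 0.024133
P(M+8) = 0.19576^4 = 0.001469
The M peak is largest (0.418353); scaling to 100 gives 100.0 : 97.4 : 35.5 : 5.8 : 0.4.

100.0 : 97.4 : 35.5 : 5.8 : 0.4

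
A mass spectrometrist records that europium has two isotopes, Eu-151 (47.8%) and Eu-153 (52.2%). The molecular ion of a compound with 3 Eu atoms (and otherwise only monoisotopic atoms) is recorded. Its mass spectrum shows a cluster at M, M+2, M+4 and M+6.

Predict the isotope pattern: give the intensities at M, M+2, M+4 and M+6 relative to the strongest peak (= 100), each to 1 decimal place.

Each Eu atom is independently Eu-151 (p = 0.478) or Eu-153 (q = 0.522); the cluster is the binomial expansion (p + q)^3.
P(M) = 0.478^3 = 0.109215
P(M+2) = 3 × 0.478^2 × 0.522^1 = 0.357806
P(M+4) = 3 × 0.478^1 × 0.522^2 = 0.390742
P(M+6) = 0.522^3 = 0.142237
The M+4 peak is largest (0.390742); scaling to 100 gives 28.0 : 91.6 : 100.0 : 36.4.

28.0 : 91.6 : 100.0 : 36.4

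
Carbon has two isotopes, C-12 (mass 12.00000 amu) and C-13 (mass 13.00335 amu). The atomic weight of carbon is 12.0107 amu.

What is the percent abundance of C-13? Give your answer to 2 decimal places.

With x = fraction of C-12 (so C-13 is 1 − x):
12.00000·x + 13.00335·(1 − x) = 12.0107
(12.00000 − 13.00335)·x = 12.0107 − 13.00335
x = -0.99265 / -1.00335 = 0.98934 → 98.93% C-12, 1.07% C-13.

1.07%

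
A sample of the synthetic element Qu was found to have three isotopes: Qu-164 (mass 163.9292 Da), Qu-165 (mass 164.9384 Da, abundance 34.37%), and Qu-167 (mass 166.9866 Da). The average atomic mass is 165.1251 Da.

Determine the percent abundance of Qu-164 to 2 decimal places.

Let x and y be the fractions of Qu-164 and Qu-167. Then x + y = 1 − 0.3437 = 0.6563 and 163.9292x + 166.9866y = 165.1251 − 0.3437×164.9384 = 108.43577192.
Substituting: 163.9292x + 166.9866(0.6563 − x) = 108.43577192
(163.9292 − 166.9866)x = -1.15753366  ⇒  x = 0.37860, y = 0.27770
Qu-164: 37.86%, Qu-167: 27.77%.

37.86%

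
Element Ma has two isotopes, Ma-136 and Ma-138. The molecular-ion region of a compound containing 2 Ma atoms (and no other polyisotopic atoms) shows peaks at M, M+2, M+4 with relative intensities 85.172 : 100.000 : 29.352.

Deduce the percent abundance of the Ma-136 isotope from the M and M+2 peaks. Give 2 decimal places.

63.01%

If p is the fraction of Ma that is Ma-136, then I(M+2)/I(M) = [C(2,1)·p^1·(1−p)] / p^2 = 2·(1−p)/p = 100.000/85.172 = 1.1741
(1−p)/p = 1.1741/2 = 0.5870  ⇒  p = 1/(1 + 0.5870) = 0.6301
Ma-136: 63.01%, Ma-138: 36.99%.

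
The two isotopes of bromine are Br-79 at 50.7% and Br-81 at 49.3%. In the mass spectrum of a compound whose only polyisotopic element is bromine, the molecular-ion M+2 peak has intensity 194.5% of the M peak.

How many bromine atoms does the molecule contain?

2

The M+2/M ratio from n Br atoms is n · q/p = n · 0.493/0.507.
n = 1.945 × 0.507/0.493 = 2.00 ≈ 2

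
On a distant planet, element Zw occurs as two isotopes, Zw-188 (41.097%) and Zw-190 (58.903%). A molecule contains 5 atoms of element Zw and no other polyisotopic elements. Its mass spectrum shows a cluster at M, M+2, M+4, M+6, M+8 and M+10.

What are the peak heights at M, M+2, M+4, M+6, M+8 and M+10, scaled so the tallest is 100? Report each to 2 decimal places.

3.40 : 24.34 : 69.77 : 100.00 : 71.66 : 20.54

The 5 Zw atoms are independent, so intensities follow the terms of (0.41097 + 0.58903)^5.
P(M) = 0.41097^5 = 0.011723
P(M+2) = 5 × 0.41097^4 × 0.58903^1 = 0.084013
P(M+4) = 10 × 0.41097^3 × 0.58903^2 = 0.240827
P(M+6) = 10 × 0.41097^2 × 0.58903^3 = 0.345170
P(M+8) = 5 × 0.41097^1 × 0.58903^4 = 0.247360
P(M+10) = 0.58903^5 = 0.070907
The M+6 peak is largest (0.345170); scaling to 100 gives 3.40 : 24.34 : 69.77 : 100.00 : 71.66 : 20.54.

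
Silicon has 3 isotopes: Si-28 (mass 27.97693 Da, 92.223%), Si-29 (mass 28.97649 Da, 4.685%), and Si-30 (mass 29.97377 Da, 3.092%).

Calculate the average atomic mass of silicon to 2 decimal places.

28.09 Da

Ar = Σ fᵢ·mᵢ = 0.92223 × 27.97693 + 0.04685 × 28.97649 + 0.03092 × 29.97377
= 25.801164 + 1.357549 + 0.926789 = 28.085502 Da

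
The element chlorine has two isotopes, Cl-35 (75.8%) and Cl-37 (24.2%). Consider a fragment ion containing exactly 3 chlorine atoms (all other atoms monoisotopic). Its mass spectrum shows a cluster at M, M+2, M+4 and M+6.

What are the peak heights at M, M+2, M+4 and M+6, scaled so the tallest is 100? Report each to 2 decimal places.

100.00 : 95.78 : 30.58 : 3.25

The 3 Cl atoms are independent, so intensities follow the terms of (0.758 + 0.242)^3.
P(M) = 0.758^3 = 0.435520
P(M+2) = 3 × 0.758^2 × 0.242^1 = 0.417133
P(M+4) = 3 × 0.758^1 × 0.242^2 = 0.133175
P(M+6) = 0.242^3 = 0.014172
The M peak is largest (0.435520); scaling to 100 gives 100.00 : 95.78 : 30.58 : 3.25.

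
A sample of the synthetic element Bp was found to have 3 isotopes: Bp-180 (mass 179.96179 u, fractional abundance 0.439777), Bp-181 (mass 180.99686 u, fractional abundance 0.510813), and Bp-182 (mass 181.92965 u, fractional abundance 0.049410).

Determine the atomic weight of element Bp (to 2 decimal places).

180.59 u

The abundance-weighted mean is 0.439777 × 179.96179 + 0.510813 × 180.99686 + 0.049410 × 181.92965
= 79.143056 + 92.455549 + 8.989144 = 180.587749 u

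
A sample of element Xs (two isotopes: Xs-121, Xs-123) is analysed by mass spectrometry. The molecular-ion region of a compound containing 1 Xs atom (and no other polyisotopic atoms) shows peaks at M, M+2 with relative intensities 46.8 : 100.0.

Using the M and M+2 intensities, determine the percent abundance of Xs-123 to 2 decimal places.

68.12%

Write p for the Xs-121 fraction. I(M+2)/I(M) = [C(1,1)·p^0·(1−p)] / p^1 = 1·(1−p)/p = 100.0/46.8 = 2.1368
(1−p)/p = 2.1368/1 = 2.1368  ⇒  p = 1/(1 + 2.1368) = 0.3188
Xs-121: 31.88%, Xs-123: 68.12%.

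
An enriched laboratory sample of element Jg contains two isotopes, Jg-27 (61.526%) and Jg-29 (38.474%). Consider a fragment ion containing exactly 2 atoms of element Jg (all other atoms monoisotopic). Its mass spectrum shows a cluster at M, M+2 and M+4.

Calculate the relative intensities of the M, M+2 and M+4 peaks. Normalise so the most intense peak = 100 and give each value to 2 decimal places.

The 2 Jg atoms are independent, so intensities follow the terms of (0.61526 + 0.38474)^2.
P(M) = 0.61526^2 = 0.378545
P(M+2) = 2 × 0.61526^1 × 0.38474^1 = 0.473430
P(M+4) = 0.38474^2 = 0.148025
The M+2 peak is largest (0.473430); scaling to 100 gives 79.96 : 100.00 : 31.27.

79.96 : 100.00 : 31.27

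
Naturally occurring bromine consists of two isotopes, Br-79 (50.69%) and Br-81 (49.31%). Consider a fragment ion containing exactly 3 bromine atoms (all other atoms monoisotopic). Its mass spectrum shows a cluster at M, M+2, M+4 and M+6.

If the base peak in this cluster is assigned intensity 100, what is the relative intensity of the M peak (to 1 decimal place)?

(0.5069 + 0.4931)^3 gives M 0.1302, M+2 0.3801, M+4 0.3698, M+6 0.1199; the largest is M+2.
P(M+2) = C(3,1) × 0.5069^2 × 0.4931^1 = 3 × 0.25694761 × 0.4931 = 0.380103 (base)
P(M) = C(3,0) × 0.5069^3 × 0.4931^0 = 1 × 0.13024674 × 1.0000 = 0.130247
Relative intensity = 0.130247 / 0.380103 × 100 = 34.3

34.3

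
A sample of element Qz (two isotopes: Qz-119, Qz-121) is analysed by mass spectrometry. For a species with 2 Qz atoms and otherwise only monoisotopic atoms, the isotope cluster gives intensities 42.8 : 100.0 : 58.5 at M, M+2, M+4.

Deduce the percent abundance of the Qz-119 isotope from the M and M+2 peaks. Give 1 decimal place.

Write p for the Qz-119 fraction. I(M+2)/I(M) = [C(2,1)·p^1·(1−p)] / p^2 = 2·(1−p)/p = 100.0/42.8 = 2.3364
(1−p)/p = 2.3364/2 = 1.1682  ⇒  p = 1/(1 + 1.1682) = 0.4612
Qz-119: 46.1%, Qz-121: 53.9%.

46.1%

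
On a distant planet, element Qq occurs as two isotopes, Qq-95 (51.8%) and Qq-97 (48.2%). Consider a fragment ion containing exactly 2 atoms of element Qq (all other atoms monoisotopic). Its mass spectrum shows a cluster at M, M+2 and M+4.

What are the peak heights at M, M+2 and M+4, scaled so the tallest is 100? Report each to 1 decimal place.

Each Qq atom is independently Qq-95 (p = 0.518) or Qq-97 (q = 0.482); the cluster is the binomial expansion (p + q)^2.
P(M) = 0.518^2 = 0.268324
P(M+2) = 2 × 0.518^1 × 0.482^1 = 0.499352
P(M+4) = 0.482^2 = 0.232324
The M+2 peak is largest (0.499352); scaling to 100 gives 53.7 : 100.0 : 46.5.

53.7 : 100.0 : 46.5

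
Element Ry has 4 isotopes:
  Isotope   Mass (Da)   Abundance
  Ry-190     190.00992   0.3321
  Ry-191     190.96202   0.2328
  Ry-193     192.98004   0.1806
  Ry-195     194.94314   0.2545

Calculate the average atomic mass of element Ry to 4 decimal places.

192.0235 Da

Weight each isotope mass by its fractional abundance: 0.3321 × 190.00992 + 0.2328 × 190.96202 + 0.1806 × 192.98004 + 0.2545 × 194.94314
= 63.102294 + 44.455958 + 34.852195 + 49.613029 = 192.023476 Da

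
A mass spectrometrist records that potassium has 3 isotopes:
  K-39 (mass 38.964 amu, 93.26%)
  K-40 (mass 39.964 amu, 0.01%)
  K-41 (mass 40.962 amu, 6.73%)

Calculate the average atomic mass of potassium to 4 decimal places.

Weight each isotope mass by its fractional abundance: 0.9326 × 38.964 + 0.0001 × 39.964 + 0.0673 × 40.962
= 36.33783 + 0.00400 + 2.75674 = 39.09857 amu

39.0986 amu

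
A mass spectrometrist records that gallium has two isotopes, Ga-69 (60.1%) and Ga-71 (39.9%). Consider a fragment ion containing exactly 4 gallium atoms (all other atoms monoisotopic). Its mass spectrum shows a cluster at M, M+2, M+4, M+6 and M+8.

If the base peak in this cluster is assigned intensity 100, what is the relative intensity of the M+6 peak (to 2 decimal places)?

Binomial terms of (0.601 + 0.399)^4: M 0.1305, M+2 0.3465, M+4 0.3450, M+6 0.1527, M+8 0.0253 → M+2 is the base peak.
P(M+2) = C(4,1) × 0.601^3 × 0.399^1 = 4 × 0.2170818 × 0.3990 = 0.346463 (base)
P(M+6) = C(4,3) × 0.601^1 × 0.399^3 = 4 × 0.6010 × 0.0635212 = 0.152705
Relative intensity = 0.152705 / 0.346463 × 100 = 44.08

44.08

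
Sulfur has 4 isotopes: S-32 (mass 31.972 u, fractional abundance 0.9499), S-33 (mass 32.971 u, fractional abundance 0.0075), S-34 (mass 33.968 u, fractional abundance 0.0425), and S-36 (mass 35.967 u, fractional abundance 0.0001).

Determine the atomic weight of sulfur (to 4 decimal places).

32.0647 u

Average mass = Σ (abundance × isotope mass) = 0.9499 × 31.972 + 0.0075 × 32.971 + 0.0425 × 33.968 + 0.0001 × 35.967
= 30.37020 + 0.24728 + 1.44364 + 0.00360 = 32.06472 u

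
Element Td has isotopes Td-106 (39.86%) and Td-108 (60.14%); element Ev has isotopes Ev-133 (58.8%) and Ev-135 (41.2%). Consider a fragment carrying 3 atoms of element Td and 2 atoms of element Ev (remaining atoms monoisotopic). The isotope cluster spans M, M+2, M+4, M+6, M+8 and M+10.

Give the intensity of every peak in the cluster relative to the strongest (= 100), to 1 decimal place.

6.6 : 38.9 : 89.7 : 100.0 : 53.6 : 11.1

Element Td pattern (n=3): 0.06333035 : 0.28665483 : 0.43249929 : 0.21751553
Element Ev pattern (n=2): 0.345744 : 0.484512 : 0.169744
Convolve the two distributions (both contribute in 2-u steps):
  M: 0.06333035×0.345744 = 0.021896
  M+2: 0.06333035×0.484512 + 0.28665483×0.345744 = 0.129794
  M+4: 0.06333035×0.169744 + 0.28665483×0.484512 + 0.43249929×0.345744 = 0.299172
  M+6: 0.28665483×0.169744 + 0.43249929×0.484512 + 0.21751553×0.345744 = 0.333414
  M+8: 0.43249929×0.169744 + 0.21751553×0.484512 = 0.178803
  M+10: 0.21751553×0.169744 = 0.036922
Scale to base peak (0.333414) = 100: 6.6 : 38.9 : 89.7 : 100.0 : 53.6 : 11.1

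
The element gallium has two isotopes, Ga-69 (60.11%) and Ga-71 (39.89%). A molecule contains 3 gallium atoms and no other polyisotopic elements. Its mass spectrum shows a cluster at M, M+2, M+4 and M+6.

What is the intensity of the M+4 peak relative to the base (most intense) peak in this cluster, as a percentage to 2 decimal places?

Binomial terms of (0.6011 + 0.3989)^3: M 0.2172, M+2 0.4324, M+4 0.2869, M+6 0.0635 → M+2 is the base peak.
P(M+2) = C(3,1) × 0.6011^2 × 0.3989^1 = 3 × 0.36132121 × 0.3989 = 0.432393 (base)
P(M+4) = C(3,2) × 0.6011^1 × 0.3989^2 = 3 × 0.6011 × 0.15912121 = 0.286943
Relative intensity = 0.286943 / 0.432393 × 100 = 66.36

66.36%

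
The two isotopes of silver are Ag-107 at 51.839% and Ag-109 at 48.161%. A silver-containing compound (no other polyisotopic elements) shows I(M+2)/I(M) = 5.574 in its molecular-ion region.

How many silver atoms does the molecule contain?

For n independent Ag atoms, I(M+2)/I(M) = n · (abundance Ag-109) / (abundance Ag-107) = n · 0.48161/0.51839.
n = 5.574 × 0.51839/0.48161 = 6.00 ≈ 6

6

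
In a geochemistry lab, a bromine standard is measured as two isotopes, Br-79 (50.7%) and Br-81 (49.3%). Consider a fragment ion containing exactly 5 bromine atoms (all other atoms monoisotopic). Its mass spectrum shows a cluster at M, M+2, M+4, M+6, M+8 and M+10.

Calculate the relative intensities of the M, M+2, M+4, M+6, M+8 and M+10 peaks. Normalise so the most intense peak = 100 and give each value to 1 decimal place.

10.6 : 51.4 : 100.0 : 97.2 : 47.3 : 9.2

The 5 Br atoms are independent, so intensities follow the terms of (0.507 + 0.493)^5.
P(M) = 0.507^5 = 0.033500
P(M+2) = 5 × 0.507^4 × 0.493^1 = 0.162873
P(M+4) = 10 × 0.507^3 × 0.493^2 = 0.316751
P(M+6) = 10 × 0.507^2 × 0.493^3 = 0.308004
P(M+8) = 5 × 0.507^1 × 0.493^4 = 0.149750
P(M+10) = 0.493^5 = 0.029123
The M+4 peak is largest (0.316751); scaling to 100 gives 10.6 : 51.4 : 100.0 : 97.2 : 47.3 : 9.2.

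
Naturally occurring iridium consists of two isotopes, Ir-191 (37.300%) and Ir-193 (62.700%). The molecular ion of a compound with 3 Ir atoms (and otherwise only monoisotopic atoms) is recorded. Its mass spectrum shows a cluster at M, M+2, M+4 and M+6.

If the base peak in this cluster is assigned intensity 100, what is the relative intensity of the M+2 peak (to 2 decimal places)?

59.49

Binomial terms of (0.37300 + 0.62700)^3: M 0.0519, M+2 0.2617, M+4 0.4399, M+6 0.2465 → M+4 is the base peak.
P(M+4) = C(3,2) × 0.37300^1 × 0.62700^2 = 3 × 0.3730 × 0.393129 = 0.439911 (base)
P(M+2) = C(3,1) × 0.37300^2 × 0.62700^1 = 3 × 0.139129 × 0.6270 = 0.261702
Relative intensity = 0.261702 / 0.439911 × 100 = 59.49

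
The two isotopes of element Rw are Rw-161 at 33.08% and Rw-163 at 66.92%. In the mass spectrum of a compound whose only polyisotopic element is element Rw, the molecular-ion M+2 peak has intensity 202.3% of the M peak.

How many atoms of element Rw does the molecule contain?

The M+2/M ratio from n Rw atoms is n · q/p = n · 0.6692/0.3308.
n = 2.023 × 0.3308/0.6692 = 1.00 ≈ 1

1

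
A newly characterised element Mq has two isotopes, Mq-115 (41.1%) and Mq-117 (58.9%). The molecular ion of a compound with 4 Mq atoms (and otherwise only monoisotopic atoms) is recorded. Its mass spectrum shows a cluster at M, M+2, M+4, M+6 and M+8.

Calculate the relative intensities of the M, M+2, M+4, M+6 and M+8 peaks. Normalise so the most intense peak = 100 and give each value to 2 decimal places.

8.12 : 46.52 : 100.00 : 95.54 : 34.23

The 4 Mq atoms are independent, so intensities follow the terms of (0.411 + 0.589)^4.
P(M) = 0.411^4 = 0.028534
P(M+2) = 4 × 0.411^3 × 0.589^1 = 0.163569
P(M+4) = 6 × 0.411^2 × 0.589^2 = 0.351613
P(M+6) = 4 × 0.411^1 × 0.589^3 = 0.335929
P(M+8) = 0.589^4 = 0.120354
The M+4 peak is largest (0.351613); scaling to 100 gives 8.12 : 46.52 : 100.00 : 95.54 : 34.23.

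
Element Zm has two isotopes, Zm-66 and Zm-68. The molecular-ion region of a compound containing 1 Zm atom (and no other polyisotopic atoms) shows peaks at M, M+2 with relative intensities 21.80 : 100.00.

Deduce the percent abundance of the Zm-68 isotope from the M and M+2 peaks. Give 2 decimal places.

If p is the fraction of Zm that is Zm-66, then I(M+2)/I(M) = [C(1,1)·p^0·(1−p)] / p^1 = 1·(1−p)/p = 100.00/21.80 = 4.5872
(1−p)/p = 4.5872/1 = 4.5872  ⇒  p = 1/(1 + 4.5872) = 0.1790
Zm-66: 17.90%, Zm-68: 82.10%.

82.10%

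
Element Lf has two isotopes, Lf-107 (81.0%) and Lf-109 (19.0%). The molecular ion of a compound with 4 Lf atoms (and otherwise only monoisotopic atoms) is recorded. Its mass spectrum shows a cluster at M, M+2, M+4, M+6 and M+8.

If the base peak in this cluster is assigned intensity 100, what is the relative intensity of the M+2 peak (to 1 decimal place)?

93.8

Term probabilities: M 0.4305, M+2 0.4039, M+4 0.1421, M+6 0.0222, M+8 0.0013. Base peak = M.
P(M) = C(4,0) × 0.810^4 × 0.190^0 = 1 × 0.43046721 × 1.0000 = 0.430467 (base)
P(M+2) = C(4,1) × 0.810^3 × 0.190^1 = 4 × 0.531441 × 0.1900 = 0.403895
Relative intensity = 0.403895 / 0.430467 × 100 = 93.8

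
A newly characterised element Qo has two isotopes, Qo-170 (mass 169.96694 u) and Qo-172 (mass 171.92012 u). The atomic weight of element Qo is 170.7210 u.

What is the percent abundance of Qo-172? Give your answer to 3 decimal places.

Let x be the fractional abundance of Qo-170; then Qo-172 has abundance 1 − x.
169.96694·x + 171.92012·(1 − x) = 170.7210
(169.96694 − 171.92012)·x = 170.7210 − 171.92012
x = -1.19912 / -1.95318 = 0.61393 → 61.393% Qo-170, 38.607% Qo-172.

38.607%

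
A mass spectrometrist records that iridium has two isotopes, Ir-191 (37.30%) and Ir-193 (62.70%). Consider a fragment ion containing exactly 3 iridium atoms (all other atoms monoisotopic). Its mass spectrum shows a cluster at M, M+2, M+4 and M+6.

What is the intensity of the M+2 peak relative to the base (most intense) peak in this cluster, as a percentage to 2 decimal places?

59.49%

Term probabilities: M 0.0519, M+2 0.2617, M+4 0.4399, M+6 0.2465. Base peak = M+4.
P(M+4) = C(3,2) × 0.3730^1 × 0.6270^2 = 3 × 0.3730 × 0.393129 = 0.439911 (base)
P(M+2) = C(3,1) × 0.3730^2 × 0.6270^1 = 3 × 0.139129 × 0.6270 = 0.261702
Relative intensity = 0.261702 / 0.439911 × 100 = 59.49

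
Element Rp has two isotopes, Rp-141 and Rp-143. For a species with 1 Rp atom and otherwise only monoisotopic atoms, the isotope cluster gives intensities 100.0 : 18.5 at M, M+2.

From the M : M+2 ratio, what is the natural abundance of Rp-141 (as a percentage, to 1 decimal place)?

Let p = fractional abundance of Rp-141. I(M+2)/I(M) = [C(1,1)·p^0·(1−p)] / p^1 = 1·(1−p)/p = 18.5/100.0 = 0.1850
(1−p)/p = 0.1850/1 = 0.1850  ⇒  p = 1/(1 + 0.1850) = 0.8439
Rp-141: 84.4%, Rp-143: 15.6%.

84.4%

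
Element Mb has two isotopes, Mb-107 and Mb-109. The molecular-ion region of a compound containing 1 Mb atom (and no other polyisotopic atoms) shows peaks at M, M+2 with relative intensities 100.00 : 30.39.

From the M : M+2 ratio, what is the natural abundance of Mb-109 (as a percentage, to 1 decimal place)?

23.3%

Let p = fractional abundance of Mb-107. I(M+2)/I(M) = [C(1,1)·p^0·(1−p)] / p^1 = 1·(1−p)/p = 30.39/100.00 = 0.3039
(1−p)/p = 0.3039/1 = 0.3039  ⇒  p = 1/(1 + 0.3039) = 0.7669
Mb-107: 76.7%, Mb-109: 23.3%.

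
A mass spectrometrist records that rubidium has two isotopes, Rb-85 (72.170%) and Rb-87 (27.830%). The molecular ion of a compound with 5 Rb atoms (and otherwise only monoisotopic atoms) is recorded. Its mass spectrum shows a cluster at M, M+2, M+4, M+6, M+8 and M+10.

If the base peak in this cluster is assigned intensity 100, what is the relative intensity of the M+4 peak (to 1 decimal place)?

(0.72170 + 0.27830)^5 gives M 0.1958, M+2 0.3775, M+4 0.2911, M+6 0.1123, M+8 0.0216, M+10 0.0017; the largest is M+2.
P(M+2) = C(5,1) × 0.72170^4 × 0.27830^1 = 5 × 0.27128565 × 0.2783 = 0.377494 (base)
P(M+4) = C(5,2) × 0.72170^3 × 0.27830^2 = 10 × 0.37589809 × 0.07745089 = 0.291136
Relative intensity = 0.291136 / 0.377494 × 100 = 77.1

77.1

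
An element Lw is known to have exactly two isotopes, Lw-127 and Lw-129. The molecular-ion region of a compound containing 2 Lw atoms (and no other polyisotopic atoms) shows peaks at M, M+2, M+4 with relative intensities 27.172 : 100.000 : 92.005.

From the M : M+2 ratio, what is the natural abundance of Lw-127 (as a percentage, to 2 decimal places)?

Let p = fractional abundance of Lw-127. I(M+2)/I(M) = [C(2,1)·p^1·(1−p)] / p^2 = 2·(1−p)/p = 100.000/27.172 = 3.6803
(1−p)/p = 3.6803/2 = 1.8401  ⇒  p = 1/(1 + 1.8401) = 0.3521
Lw-127: 35.21%, Lw-129: 64.79%.

35.21%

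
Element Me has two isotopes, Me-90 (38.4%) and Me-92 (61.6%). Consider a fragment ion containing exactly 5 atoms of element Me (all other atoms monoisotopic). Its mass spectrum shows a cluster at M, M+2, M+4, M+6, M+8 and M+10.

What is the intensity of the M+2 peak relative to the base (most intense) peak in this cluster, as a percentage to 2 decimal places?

19.43%

Binomial terms of (0.384 + 0.616)^5: M 0.0083, M+2 0.0670, M+4 0.2149, M+6 0.3447, M+8 0.2765, M+10 0.0887 → M+6 is the base peak.
P(M+6) = C(5,3) × 0.384^2 × 0.616^3 = 10 × 0.147456 × 0.2337449 = 0.344671 (base)
P(M+2) = C(5,1) × 0.384^4 × 0.616^1 = 5 × 0.02174327 × 0.6160 = 0.066969
Relative intensity = 0.066969 / 0.344671 × 100 = 19.43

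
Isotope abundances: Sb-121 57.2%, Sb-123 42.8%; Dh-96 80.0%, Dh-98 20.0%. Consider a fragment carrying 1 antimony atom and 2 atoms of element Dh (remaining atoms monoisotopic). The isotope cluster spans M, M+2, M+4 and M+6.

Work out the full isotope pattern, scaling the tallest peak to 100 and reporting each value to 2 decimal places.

Antimony pattern (n=1): 0.5720 : 0.4280
Element Dh pattern (n=2): 0.6400 : 0.3200 : 0.0400
Convolve the two distributions (both contribute in 2-u steps):
  M: 0.5720×0.6400 = 0.366080
  M+2: 0.5720×0.3200 + 0.4280×0.6400 = 0.456960
  M+4: 0.5720×0.0400 + 0.4280×0.3200 = 0.159840
  M+6: 0.4280×0.0400 = 0.017120
Scale to base peak (0.456960) = 100: 80.11 : 100.00 : 34.98 : 3.75

80.11 : 100.00 : 34.98 : 3.75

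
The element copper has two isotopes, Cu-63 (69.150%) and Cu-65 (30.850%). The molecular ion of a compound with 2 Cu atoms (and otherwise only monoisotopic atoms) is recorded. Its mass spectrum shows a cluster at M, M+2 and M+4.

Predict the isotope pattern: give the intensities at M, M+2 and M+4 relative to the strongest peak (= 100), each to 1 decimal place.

The 2 Cu atoms are independent, so intensities follow the terms of (0.69150 + 0.30850)^2.
P(M) = 0.69150^2 = 0.478172
P(M+2) = 2 × 0.69150^1 × 0.30850^1 = 0.426656
P(M+4) = 0.30850^2 = 0.095172
The M peak is largest (0.478172); scaling to 100 gives 100.0 : 89.2 : 19.9.

100.0 : 89.2 : 19.9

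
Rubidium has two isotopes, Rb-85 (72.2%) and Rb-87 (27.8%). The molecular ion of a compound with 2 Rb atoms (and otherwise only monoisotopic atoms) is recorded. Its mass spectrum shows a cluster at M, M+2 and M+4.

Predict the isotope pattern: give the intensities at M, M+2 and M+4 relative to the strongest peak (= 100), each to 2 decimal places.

Each Rb atom is independently Rb-85 (p = 0.722) or Rb-87 (q = 0.278); the cluster is the binomial expansion (p + q)^2.
P(M) = 0.722^2 = 0.521284
P(M+2) = 2 × 0.722^1 × 0.278^1 = 0.401432
P(M+4) = 0.278^2 = 0.077284
The M peak is largest (0.521284); scaling to 100 gives 100.00 : 77.01 : 14.83.

100.00 : 77.01 : 14.83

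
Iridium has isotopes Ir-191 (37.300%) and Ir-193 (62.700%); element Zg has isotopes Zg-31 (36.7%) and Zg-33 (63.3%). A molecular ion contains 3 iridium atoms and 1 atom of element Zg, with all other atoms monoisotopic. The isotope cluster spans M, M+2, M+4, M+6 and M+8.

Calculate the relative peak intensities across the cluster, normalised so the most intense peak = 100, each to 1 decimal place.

Iridium pattern (n=3): 0.05189512 : 0.26170165 : 0.43991135 : 0.24649188
Element Zg pattern (n=1): 0.3670 : 0.6330
Convolve the two distributions (both contribute in 2-u steps):
  M: 0.05189512×0.3670 = 0.019046
  M+2: 0.05189512×0.6330 + 0.26170165×0.3670 = 0.128894
  M+4: 0.26170165×0.6330 + 0.43991135×0.3670 = 0.327105
  M+6: 0.43991135×0.6330 + 0.24649188×0.3670 = 0.368926
  M+8: 0.24649188×0.6330 = 0.156029
Scale to base peak (0.368926) = 100: 5.2 : 34.9 : 88.7 : 100.0 : 42.3

5.2 : 34.9 : 88.7 : 100.0 : 42.3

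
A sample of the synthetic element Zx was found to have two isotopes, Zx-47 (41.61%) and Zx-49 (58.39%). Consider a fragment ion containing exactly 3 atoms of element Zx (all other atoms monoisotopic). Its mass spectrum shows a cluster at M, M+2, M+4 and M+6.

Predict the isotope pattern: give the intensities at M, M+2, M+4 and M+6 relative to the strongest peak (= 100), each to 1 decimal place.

The 3 Zx atoms are independent, so intensities follow the terms of (0.4161 + 0.5839)^3.
P(M) = 0.4161^3 = 0.072043
P(M+2) = 3 × 0.4161^2 × 0.5839^1 = 0.303288
P(M+4) = 3 × 0.4161^1 × 0.5839^2 = 0.425594
P(M+6) = 0.5839^3 = 0.199074
The M+4 peak is largest (0.425594); scaling to 100 gives 16.9 : 71.3 : 100.0 : 46.8.

16.9 : 71.3 : 100.0 : 46.8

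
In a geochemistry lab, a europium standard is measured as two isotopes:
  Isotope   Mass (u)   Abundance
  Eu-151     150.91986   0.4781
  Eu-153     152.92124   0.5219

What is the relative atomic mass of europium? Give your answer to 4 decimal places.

151.9644 u

The abundance-weighted mean is 0.4781 × 150.91986 + 0.5219 × 152.92124
= 72.154785 + 79.809595 = 151.964380 u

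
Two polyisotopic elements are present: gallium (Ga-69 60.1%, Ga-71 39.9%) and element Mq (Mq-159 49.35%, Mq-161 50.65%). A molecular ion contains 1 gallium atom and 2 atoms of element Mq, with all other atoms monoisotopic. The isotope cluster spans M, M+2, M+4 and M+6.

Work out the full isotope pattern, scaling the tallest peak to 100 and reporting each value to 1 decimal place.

Gallium pattern (n=1): 0.6010 : 0.3990
Element Mq pattern (n=2): 0.24354225 : 0.4999155 : 0.25654225
Convolve the two distributions (both contribute in 2-u steps):
  M: 0.6010×0.24354225 = 0.146369
  M+2: 0.6010×0.4999155 + 0.3990×0.24354225 = 0.397623
  M+4: 0.6010×0.25654225 + 0.3990×0.4999155 = 0.353648
  M+6: 0.3990×0.25654225 = 0.102360
Scale to base peak (0.397623) = 100: 36.8 : 100.0 : 88.9 : 25.7

36.8 : 100.0 : 88.9 : 25.7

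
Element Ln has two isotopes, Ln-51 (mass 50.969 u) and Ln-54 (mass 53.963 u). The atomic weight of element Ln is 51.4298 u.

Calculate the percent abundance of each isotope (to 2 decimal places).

Ln-51: 84.61%, Ln-54: 15.39%

Writing the weighted mean with unknown fraction x of Ln-51:
50.969·x + 53.963·(1 − x) = 51.4298
(50.969 − 53.963)·x = 51.4298 − 53.963
x = -2.5332 / -2.994 = 0.84609 → 84.61% Ln-51, 15.39% Ln-54.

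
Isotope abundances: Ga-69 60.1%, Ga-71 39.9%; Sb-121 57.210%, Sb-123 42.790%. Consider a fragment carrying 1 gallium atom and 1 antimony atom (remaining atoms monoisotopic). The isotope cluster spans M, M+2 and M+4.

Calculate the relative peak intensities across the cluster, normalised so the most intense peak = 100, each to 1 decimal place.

70.8 : 100.0 : 35.2

Gallium pattern (n=1): 0.6010 : 0.3990
Antimony pattern (n=1): 0.5721 : 0.4279
Convolve the two distributions (both contribute in 2-u steps):
  M: 0.6010×0.5721 = 0.343832
  M+2: 0.6010×0.4279 + 0.3990×0.5721 = 0.485436
  M+4: 0.3990×0.4279 = 0.170732
Scale to base peak (0.485436) = 100: 70.8 : 100.0 : 35.2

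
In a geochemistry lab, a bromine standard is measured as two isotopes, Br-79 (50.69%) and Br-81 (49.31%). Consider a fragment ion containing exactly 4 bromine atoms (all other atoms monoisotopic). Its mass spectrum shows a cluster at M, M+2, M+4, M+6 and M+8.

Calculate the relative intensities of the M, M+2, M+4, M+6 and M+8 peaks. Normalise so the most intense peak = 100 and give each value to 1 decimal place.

The 4 Br atoms are independent, so intensities follow the terms of (0.5069 + 0.4931)^4.
P(M) = 0.5069^4 = 0.066022
P(M+2) = 4 × 0.5069^3 × 0.4931^1 = 0.256899
P(M+4) = 6 × 0.5069^2 × 0.4931^2 = 0.374857
P(M+6) = 4 × 0.5069^1 × 0.4931^3 = 0.243101
P(M+8) = 0.4931^4 = 0.059121
The M+4 peak is largest (0.374857); scaling to 100 gives 17.6 : 68.5 : 100.0 : 64.9 : 15.8.

17.6 : 68.5 : 100.0 : 64.9 : 15.8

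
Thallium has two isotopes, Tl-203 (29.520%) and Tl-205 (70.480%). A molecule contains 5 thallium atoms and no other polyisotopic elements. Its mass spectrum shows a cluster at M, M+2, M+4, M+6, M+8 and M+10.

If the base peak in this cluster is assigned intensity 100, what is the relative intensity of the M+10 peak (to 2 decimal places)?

Term probabilities: M 0.0022, M+2 0.0268, M+4 0.1278, M+6 0.3051, M+8 0.3642, M+10 0.1739. Base peak = M+8.
P(M+8) = C(5,4) × 0.29520^1 × 0.70480^4 = 5 × 0.2952 × 0.24675365 = 0.364208 (base)
P(M+10) = C(5,5) × 0.29520^0 × 0.70480^5 = 1 × 1.0000 × 0.17391197 = 0.173912
Relative intensity = 0.173912 / 0.364208 × 100 = 47.75

47.75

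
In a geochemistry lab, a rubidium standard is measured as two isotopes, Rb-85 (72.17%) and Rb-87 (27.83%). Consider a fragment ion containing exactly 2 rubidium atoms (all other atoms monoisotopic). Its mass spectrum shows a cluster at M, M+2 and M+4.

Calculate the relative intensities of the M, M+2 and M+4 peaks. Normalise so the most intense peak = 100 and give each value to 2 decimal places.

100.00 : 77.12 : 14.87

The 2 Rb atoms are independent, so intensities follow the terms of (0.7217 + 0.2783)^2.
P(M) = 0.7217^2 = 0.520851
P(M+2) = 2 × 0.7217^1 × 0.2783^1 = 0.401698
P(M+4) = 0.2783^2 = 0.077451
The M peak is largest (0.520851); scaling to 100 gives 100.00 : 77.12 : 14.87.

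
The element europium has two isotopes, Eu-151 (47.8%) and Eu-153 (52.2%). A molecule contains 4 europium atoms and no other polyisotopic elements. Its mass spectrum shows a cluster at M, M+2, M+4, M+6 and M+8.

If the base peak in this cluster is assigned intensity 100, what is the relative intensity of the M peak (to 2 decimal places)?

Binomial terms of (0.478 + 0.522)^4: M 0.0522, M+2 0.2280, M+4 0.3735, M+6 0.2720, M+8 0.0742 → M+4 is the base peak.
P(M+4) = C(4,2) × 0.478^2 × 0.522^2 = 6 × 0.228484 × 0.272484 = 0.373549 (base)
P(M) = C(4,0) × 0.478^4 × 0.522^0 = 1 × 0.05220494 × 1.0000 = 0.052205
Relative intensity = 0.052205 / 0.373549 × 100 = 13.98

13.98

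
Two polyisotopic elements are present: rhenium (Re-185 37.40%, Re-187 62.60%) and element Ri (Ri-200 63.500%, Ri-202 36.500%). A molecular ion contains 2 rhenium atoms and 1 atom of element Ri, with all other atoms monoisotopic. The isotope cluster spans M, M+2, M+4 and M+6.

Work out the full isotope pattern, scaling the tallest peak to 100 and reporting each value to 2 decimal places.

Rhenium pattern (n=2): 0.139876 : 0.468248 : 0.391876
Element Ri pattern (n=1): 0.6350 : 0.3650
Convolve the two distributions (both contribute in 2-u steps):
  M: 0.139876×0.6350 = 0.088821
  M+2: 0.139876×0.3650 + 0.468248×0.6350 = 0.348392
  M+4: 0.468248×0.3650 + 0.391876×0.6350 = 0.419752
  M+6: 0.391876×0.3650 = 0.143035
Scale to base peak (0.419752) = 100: 21.16 : 83.00 : 100.00 : 34.08

21.16 : 83.00 : 100.00 : 34.08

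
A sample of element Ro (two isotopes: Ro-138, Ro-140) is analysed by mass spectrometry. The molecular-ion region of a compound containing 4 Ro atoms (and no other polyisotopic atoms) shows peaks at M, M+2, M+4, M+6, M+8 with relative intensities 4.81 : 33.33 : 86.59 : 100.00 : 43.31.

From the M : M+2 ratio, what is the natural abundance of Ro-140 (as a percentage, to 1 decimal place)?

63.4%

If p is the fraction of Ro that is Ro-138, then I(M+2)/I(M) = [C(4,1)·p^3·(1−p)] / p^4 = 4·(1−p)/p = 33.33/4.81 = 6.9293
(1−p)/p = 6.9293/4 = 1.7323  ⇒  p = 1/(1 + 1.7323) = 0.3660
Ro-138: 36.6%, Ro-140: 63.4%.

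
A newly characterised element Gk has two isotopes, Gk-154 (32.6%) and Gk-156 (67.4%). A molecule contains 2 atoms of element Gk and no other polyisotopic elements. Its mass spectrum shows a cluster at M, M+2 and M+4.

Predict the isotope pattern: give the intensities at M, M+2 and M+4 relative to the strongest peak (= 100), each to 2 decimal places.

The 2 Gk atoms are independent, so intensities follow the terms of (0.326 + 0.674)^2.
P(M) = 0.326^2 = 0.106276
P(M+2) = 2 × 0.326^1 × 0.674^1 = 0.439448
P(M+4) = 0.674^2 = 0.454276
The M+4 peak is largest (0.454276); scaling to 100 gives 23.39 : 96.74 : 100.00.

23.39 : 96.74 : 100.00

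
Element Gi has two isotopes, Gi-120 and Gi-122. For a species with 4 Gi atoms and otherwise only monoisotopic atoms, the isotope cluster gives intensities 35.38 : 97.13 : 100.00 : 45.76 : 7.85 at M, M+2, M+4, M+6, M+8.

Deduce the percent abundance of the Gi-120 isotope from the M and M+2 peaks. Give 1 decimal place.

59.3%

Write p for the Gi-120 fraction. I(M+2)/I(M) = [C(4,1)·p^3·(1−p)] / p^4 = 4·(1−p)/p = 97.13/35.38 = 2.7453
(1−p)/p = 2.7453/4 = 0.6863  ⇒  p = 1/(1 + 0.6863) = 0.5930
Gi-120: 59.3%, Gi-122: 40.7%.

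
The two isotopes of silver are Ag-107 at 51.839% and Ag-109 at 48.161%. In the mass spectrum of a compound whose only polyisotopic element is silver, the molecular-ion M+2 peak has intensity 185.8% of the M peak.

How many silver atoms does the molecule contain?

2

The M+2/M ratio from n Ag atoms is n · q/p = n · 0.48161/0.51839.
n = 1.858 × 0.51839/0.48161 = 2.00 ≈ 2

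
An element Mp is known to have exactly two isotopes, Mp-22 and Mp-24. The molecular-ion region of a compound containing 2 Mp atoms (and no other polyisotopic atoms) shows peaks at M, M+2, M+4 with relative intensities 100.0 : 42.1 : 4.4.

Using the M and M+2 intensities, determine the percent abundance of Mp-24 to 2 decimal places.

If p is the fraction of Mp that is Mp-22, then I(M+2)/I(M) = [C(2,1)·p^1·(1−p)] / p^2 = 2·(1−p)/p = 42.1/100.0 = 0.4210
(1−p)/p = 0.4210/2 = 0.2105  ⇒  p = 1/(1 + 0.2105) = 0.8261
Mp-22: 82.61%, Mp-24: 17.39%.

17.39%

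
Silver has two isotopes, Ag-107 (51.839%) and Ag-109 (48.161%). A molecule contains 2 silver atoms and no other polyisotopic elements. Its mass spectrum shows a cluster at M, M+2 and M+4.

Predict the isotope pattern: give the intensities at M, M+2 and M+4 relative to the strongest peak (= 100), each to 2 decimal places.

53.82 : 100.00 : 46.45

Expanding (0.51839 + 0.48161)^2:
P(M) = 0.51839^2 = 0.268728
P(M+2) = 2 × 0.51839^1 × 0.48161^1 = 0.499324
P(M+4) = 0.48161^2 = 0.231948
The M+2 peak is largest (0.499324); scaling to 100 gives 53.82 : 100.00 : 46.45.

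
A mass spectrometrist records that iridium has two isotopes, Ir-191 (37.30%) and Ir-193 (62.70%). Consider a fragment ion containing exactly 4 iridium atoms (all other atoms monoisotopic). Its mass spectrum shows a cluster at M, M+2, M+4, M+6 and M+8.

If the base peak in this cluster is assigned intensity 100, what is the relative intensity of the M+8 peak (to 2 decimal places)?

42.02

Term probabilities: M 0.0194, M+2 0.1302, M+4 0.3282, M+6 0.3678, M+8 0.1546. Base peak = M+6.
P(M+6) = C(4,3) × 0.3730^1 × 0.6270^3 = 4 × 0.3730 × 0.24649188 = 0.367766 (base)
P(M+8) = C(4,4) × 0.3730^0 × 0.6270^4 = 1 × 1.0000 × 0.15455041 = 0.154550
Relative intensity = 0.154550 / 0.367766 × 100 = 42.02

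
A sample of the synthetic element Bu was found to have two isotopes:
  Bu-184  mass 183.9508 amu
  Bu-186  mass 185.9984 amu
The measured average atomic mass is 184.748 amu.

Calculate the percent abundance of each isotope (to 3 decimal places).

Bu-184: 61.067%, Bu-186: 38.933%

Let x be the fractional abundance of Bu-184; then Bu-186 has abundance 1 − x.
183.9508·x + 185.9984·(1 − x) = 184.748
(183.9508 − 185.9984)·x = 184.748 − 185.9984
x = -1.2504 / -2.0476 = 0.61067 → 61.067% Bu-184, 38.933% Bu-186.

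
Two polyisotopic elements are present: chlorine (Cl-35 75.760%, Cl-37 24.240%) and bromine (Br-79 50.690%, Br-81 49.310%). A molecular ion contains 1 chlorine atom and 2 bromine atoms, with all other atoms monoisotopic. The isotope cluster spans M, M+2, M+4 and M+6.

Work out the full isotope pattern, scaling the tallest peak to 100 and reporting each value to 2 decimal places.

44.14 : 100.00 : 69.25 : 13.36

Chlorine pattern (n=1): 0.7576 : 0.2424
Bromine pattern (n=2): 0.25694761 : 0.49990478 : 0.24314761
Convolve the two distributions (both contribute in 2-u steps):
  M: 0.7576×0.25694761 = 0.194664
  M+2: 0.7576×0.49990478 + 0.2424×0.25694761 = 0.441012
  M+4: 0.7576×0.24314761 + 0.2424×0.49990478 = 0.305386
  M+6: 0.2424×0.24314761 = 0.058939
Scale to base peak (0.441012) = 100: 44.14 : 100.00 : 69.25 : 13.36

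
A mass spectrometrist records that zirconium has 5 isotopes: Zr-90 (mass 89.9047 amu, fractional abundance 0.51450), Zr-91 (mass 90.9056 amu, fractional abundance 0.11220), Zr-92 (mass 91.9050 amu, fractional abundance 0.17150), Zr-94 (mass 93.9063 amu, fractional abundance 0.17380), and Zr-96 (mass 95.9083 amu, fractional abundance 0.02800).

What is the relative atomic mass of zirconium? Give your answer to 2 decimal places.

The abundance-weighted mean is 0.51450 × 89.9047 + 0.11220 × 90.9056 + 0.17150 × 91.9050 + 0.17380 × 93.9063 + 0.02800 × 95.9083
= 46.25597 + 10.19961 + 15.76171 + 16.32091 + 2.68543 = 91.22363 amu

91.22 amu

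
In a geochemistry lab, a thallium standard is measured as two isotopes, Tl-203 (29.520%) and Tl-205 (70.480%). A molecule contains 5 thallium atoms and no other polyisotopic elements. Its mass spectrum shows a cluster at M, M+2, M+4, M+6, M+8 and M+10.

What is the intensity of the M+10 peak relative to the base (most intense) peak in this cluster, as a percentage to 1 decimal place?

Binomial terms of (0.29520 + 0.70480)^5: M 0.0022, M+2 0.0268, M+4 0.1278, M+6 0.3051, M+8 0.3642, M+10 0.1739 → M+8 is the base peak.
P(M+8) = C(5,4) × 0.29520^1 × 0.70480^4 = 5 × 0.2952 × 0.24675365 = 0.364208 (base)
P(M+10) = C(5,5) × 0.29520^0 × 0.70480^5 = 1 × 1.0000 × 0.17391197 = 0.173912
Relative intensity = 0.173912 / 0.364208 × 100 = 47.8

47.8%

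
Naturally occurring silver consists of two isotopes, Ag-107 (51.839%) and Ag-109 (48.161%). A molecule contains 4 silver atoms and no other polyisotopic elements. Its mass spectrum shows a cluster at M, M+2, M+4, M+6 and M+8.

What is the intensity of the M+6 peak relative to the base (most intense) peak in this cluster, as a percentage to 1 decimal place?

61.9%

(0.51839 + 0.48161)^4 gives M 0.0722, M+2 0.2684, M+4 0.3740, M+6 0.2316, M+8 0.0538; the largest is M+4.
P(M+4) = C(4,2) × 0.51839^2 × 0.48161^2 = 6 × 0.26872819 × 0.23194819 = 0.373986 (base)
P(M+6) = C(4,3) × 0.51839^1 × 0.48161^3 = 4 × 0.51839 × 0.11170857 = 0.231634
Relative intensity = 0.231634 / 0.373986 × 100 = 61.9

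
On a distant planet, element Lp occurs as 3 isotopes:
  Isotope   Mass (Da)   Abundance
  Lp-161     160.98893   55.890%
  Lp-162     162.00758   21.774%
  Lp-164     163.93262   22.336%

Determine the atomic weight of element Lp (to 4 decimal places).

161.8682 Da

Ar = Σ fᵢ·mᵢ = 0.55890 × 160.98893 + 0.21774 × 162.00758 + 0.22336 × 163.93262
= 89.976713 + 35.275530 + 36.615990 = 161.868233 Da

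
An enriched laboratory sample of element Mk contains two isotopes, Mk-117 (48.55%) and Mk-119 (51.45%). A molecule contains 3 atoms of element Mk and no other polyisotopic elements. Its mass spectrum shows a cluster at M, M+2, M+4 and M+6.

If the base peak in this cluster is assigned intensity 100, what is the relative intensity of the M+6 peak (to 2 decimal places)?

35.32

(0.4855 + 0.5145)^3 gives M 0.1144, M+2 0.3638, M+4 0.3856, M+6 0.1362; the largest is M+4.
P(M+4) = C(3,2) × 0.4855^1 × 0.5145^2 = 3 × 0.4855 × 0.26471025 = 0.385550 (base)
P(M+6) = C(3,3) × 0.4855^0 × 0.5145^3 = 1 × 1.0000 × 0.13619342 = 0.136193
Relative intensity = 0.136193 / 0.385550 × 100 = 35.32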